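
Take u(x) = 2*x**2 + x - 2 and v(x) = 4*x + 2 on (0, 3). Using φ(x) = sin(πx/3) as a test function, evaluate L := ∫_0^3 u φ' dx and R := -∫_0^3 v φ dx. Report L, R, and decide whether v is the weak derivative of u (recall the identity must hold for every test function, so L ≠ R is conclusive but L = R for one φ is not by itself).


LHS = -42/π, RHS = -48/π. No, v is not the weak derivative of u.

u(x) = 2*x**2 + x - 2, classical derivative u'(x) = 4*x + 1.
φ(x) = sin(πx/3), so φ'(x) = π*cos(π*x/3)/3.
Note φ(0) = φ(3) = 0, so the boundary term u·φ vanishes.
LHS = ∫_0^3 u(x) φ'(x) dx = ∫_0^3 (2*π*x^2*cos(π*x/3)/3 + π*x*cos(π*x/3)/3 - 2*π*cos(π*x/3)/3) dx. Term by term:
  ∫_0^3 -2*π*cos(π*x/3)/3 dx = 0;  ∫_0^3 π*x*cos(π*x/3)/3 dx = -6/π;  ∫_0^3 2*π*x^2*cos(π*x/3)/3 dx = -36/π.
Sum: 0 − 6/π − 36/π = -42/π.
So LHS = -42/π.
∫_0^3 v(x) φ(x) dx = ∫_0^3 (4*x*sin(π*x/3) + 2*sin(π*x/3)) dx. Term by term:
  ∫_0^3 2*sin(π*x/3) dx = 12/π;  ∫_0^3 4*x*sin(π*x/3) dx = 36/π.
Sum: 12/π + 36/π = 48/π.
So RHS = -∫_0^3 v(x) φ(x) dx = -48/π.
LHS − RHS = 6/π ≠ 0, so the identity fails.
(For a valid weak derivative the identity must hold for EVERY test function, in particular this one. The failure shows v is NOT the weak derivative of u.)
Correct weak derivative would be u'(x) = 4*x + 1.


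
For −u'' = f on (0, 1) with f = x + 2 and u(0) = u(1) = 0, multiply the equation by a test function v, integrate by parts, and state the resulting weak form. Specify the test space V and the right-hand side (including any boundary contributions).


V = H^1_0(0, 1) (so v(0) = v(1) = 0); weak form: ∫_0^1 u'v' dx = ∫_0^1 (x + 2) v dx for all v ∈ V.

Multiply both sides by a test function v and integrate from 0 to 1:
  ∫_0^1 −u''(x) v(x) dx = ∫_0^1 f(x) v(x) dx.
Integrate the LHS by parts once:
  ∫_0^1 −u'' v dx = −[u'(x) v(x)]_0^1 + ∫_0^1 u'(x) v'(x) dx.
Thus ∫_0^1 u'(x) v'(x) dx = ∫_0^1 f(x) v(x) dx + [u'(x) v(x)]_0^1.
Choose V so that boundary terms are either known or forced to vanish.
u is Dirichlet: u(0) = u(1) = 0. Let V = H^1_0(0, 1); then v(0) = v(1) = 0, and [u' v]_0^1 = 0.
Weak formulation: find u (satisfying any essential BC) such that ∫_0^1 u'(x) v'(x) dx = ∫_0^1 f v dx for all v ∈ V.
Substituting f(x) = x + 2, the right-hand side is ∫_0^1 (x + 2) v dx.


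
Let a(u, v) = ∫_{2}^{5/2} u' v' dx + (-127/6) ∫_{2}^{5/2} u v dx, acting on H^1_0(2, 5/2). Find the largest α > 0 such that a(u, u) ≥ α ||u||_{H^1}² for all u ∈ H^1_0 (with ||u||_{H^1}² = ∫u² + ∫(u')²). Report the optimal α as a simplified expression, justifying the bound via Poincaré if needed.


α = (-127 + 24*π^2)/(6*(1 + 4*π^2))

Coercivity of a(·,·) on H^1_0(2, 5/2) means a(u, u) ≥ α ||u||_{H^1}² for every u ∈ H^1_0.
The interval has length L = 1/2, and Poincaré/coercivity depend only on L. Here a(u, u) = ∫(u')² + (-127/6)·∫u².
Here c = -127/6 < 0 with |c| < (π/L)² = 4*π^2, so coercivity still holds. The condition a(u,u) ≥ α||u||_{H^1}² reads (1−α)∫(u')² ≥ (α−c)∫u². Any admissible α is ≤ 1 (rapidly oscillating u have ∫u²/∫(u')² → 0), and α = 1 would force 0 ≥ (1−c)∫u², impossible since c < 1; so 1−α > 0. By the sharp Poincaré inequality on H^1_0 of an interval of length L, ∫(u')² ≥ (π/L)²∫u² with equality for the first sine mode sin(π(x−x₀)/L) (x₀ the left endpoint), so the inequality holds for all u iff (1−α)(π/L)² ≥ α − c, i.e. α ≤ ((π/L)² + c)/((π/L)² + 1) = (1 + c(L/π)²)/(1 + (L/π)²). (Direct route, valid since c ≤ 0: Poincaré gives c∫u² ≥ c(L/π)²∫(u')², so a(u,u) ≥ (1 + c(L/π)²)∫(u')², while ||u||_{H^1}² ≤ (1 + (L/π)²)∫(u')²; dividing yields the same α.) With (π/L)² = 4*π^2 and c = -127/6, the largest admissible constant is α = ((π/L)² + c)/((π/L)² + 1).
Simplifying, α = (-127 + 24*π^2)/(6*(1 + 4*π^2)).


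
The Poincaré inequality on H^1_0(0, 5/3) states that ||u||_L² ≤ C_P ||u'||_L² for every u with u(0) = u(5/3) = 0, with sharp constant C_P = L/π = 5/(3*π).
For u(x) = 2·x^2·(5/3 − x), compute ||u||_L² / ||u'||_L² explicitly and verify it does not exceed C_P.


||u||_L² / ||u'||_L² = 5*sqrt(14)/42 < C_P = 5/(3*π).

u(x) = 2·x^2·(5/3 − x), so u'(x) = 2*x*(10 - 9*x)/3.
u(x) = 2·x^2·(5/3 − x) vanishes at x = 0 and x = 5/3, so u ∈ H^1_0(0, 5/3). Differentiate via the product rule and integrate the resulting polynomials term by term.
  ∫_0^5/3 u² dx = ∫_0^5/3 (4*x^6 - 40*x^5/3 + 100*x^4/9) dx. Term by term:
    ∫_0^5/3 4*x^6 dx = 312500/15309;  ∫_0^5/3 -40*x^5/3 dx = -312500/6561;  ∫_0^5/3 100*x^4/9 dx = 62500/2187.
  Sum: 312500/15309 − 312500/6561 + 62500/2187 = 62500/45927.
  ∫_0^5/3 (u')² dx = ∫_0^5/3 (36*x^4 - 80*x^3 + 400*x^2/9) dx. Term by term:
    ∫_0^5/3 36*x^4 dx = 2500/27;  ∫_0^5/3 -80*x^3 dx = -12500/81;  ∫_0^5/3 400*x^2/9 dx = 50000/729.
  Sum: 2500/27 − 12500/81 + 50000/729 = 5000/729.
∫_0^5/3 u² dx = 62500/45927, so ||u||_L² = 250*sqrt(7)/567.
∫_0^5/3 (u')² dx = 5000/729, so ||u'||_L² = 50*sqrt(2)/27.
Ratio ||u||_L² / ||u'||_L² = 5*sqrt(14)/42.
Sharp Poincaré constant on H^1_0(0, 5/3) is C_P = L/π = 5/(3*π), achieved by sin(3*π/5·x).
A polynomial bump cannot attain the sharp Poincaré constant (only the first sine eigenfunction does), so the ratio is strictly less than C_P, consistent with ||u||_L² ≤ C_P ||u'||_L².


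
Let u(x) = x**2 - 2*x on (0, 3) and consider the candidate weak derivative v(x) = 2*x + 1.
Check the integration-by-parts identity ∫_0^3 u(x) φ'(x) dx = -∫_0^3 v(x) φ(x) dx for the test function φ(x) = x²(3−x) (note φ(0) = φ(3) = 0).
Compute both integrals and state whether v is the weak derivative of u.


LHS = -54/5, RHS = -621/20. No, v is not the weak derivative of u.

u(x) = x**2 - 2*x, classical derivative u'(x) = 2*x - 2.
φ(x) = x²(3−x), so φ'(x) = 3*x*(2 - x).
Note φ(0) = φ(3) = 0, so the boundary term u·φ vanishes.
LHS = ∫_0^3 u(x) φ'(x) dx = ∫_0^3 (-3*x^4 + 12*x^3 - 12*x^2) dx. Term by term:
  ∫_0^3 -3*x^4 dx = -729/5;  ∫_0^3 12*x^3 dx = 243;  ∫_0^3 -12*x^2 dx = -108.
Sum: -729/5 + 243 − 108 = -54/5.
So LHS = -54/5.
∫_0^3 v(x) φ(x) dx = ∫_0^3 (-2*x^4 + 5*x^3 + 3*x^2) dx. Term by term:
  ∫_0^3 -2*x^4 dx = -486/5;  ∫_0^3 5*x^3 dx = 405/4;  ∫_0^3 3*x^2 dx = 27.
Sum: -486/5 + 405/4 + 27 = 621/20.
So RHS = -∫_0^3 v(x) φ(x) dx = -621/20.
LHS − RHS = 81/4 ≠ 0, so the identity fails.
(For a valid weak derivative the identity must hold for EVERY test function, in particular this one. The failure shows v is NOT the weak derivative of u.)
Correct weak derivative would be u'(x) = 2*x - 2.


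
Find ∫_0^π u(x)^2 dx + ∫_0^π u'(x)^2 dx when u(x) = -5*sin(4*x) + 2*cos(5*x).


||u||_{H^1(0,π)}^2 = 4160/9 + 529*π/2

u'(x) = -10*sin(5*x) - 20*cos(4*x).
Expand u² and (u')² and integrate term by term on (0, π), using: for integers n ≥ 1, ∫_0^π sin²(nx) dx = ∫_0^π cos²(nx) dx = π/2; for n ≠ n', ∫_0^π sin(nx)sin(n'x) dx = ∫_0^π cos(nx)cos(n'x) dx = 0; and by product-to-sum, ∫_0^π sin(nx)cos(n'x) dx = ½∫_0^π [sin((n+n')x) + sin((n−n')x)] dx, which is 0 when n+n' is even and 2n/(n²−n'²) when n+n' is odd (it need not vanish on (0, π)).
  u² squared terms: (-5)²·∫sin(4x)² dx = 25·π/2 = 25*π/2;  (2)²·∫cos(5x)² dx = 4·π/2 = 2*π.
  u² cross terms: 2·(-5)·(2)·∫sin(4x)·cos(5x) dx = -20·(-8/9) = 160/9.
  So ∫_0^π u² dx = 25*π/2 + 2*π + 160/9 = 160/9 + 29*π/2.
  (u')² squared terms: (-20)²·∫cos(4x)² dx = 400·π/2 = 200*π;  (-10)²·∫sin(5x)² dx = 100·π/2 = 50*π.
  (u')² cross terms: 2·(-20)·(-10)·∫cos(4x)·sin(5x) dx = 400·(10/9) = 4000/9.
  So ∫_0^π (u')² dx = 200*π + 50*π + 4000/9 = 4000/9 + 250*π.
||u||_{H^1}^2 = (160/9 + 29*π/2) + (4000/9 + 250*π) = 4160/9 + 529*π/2.


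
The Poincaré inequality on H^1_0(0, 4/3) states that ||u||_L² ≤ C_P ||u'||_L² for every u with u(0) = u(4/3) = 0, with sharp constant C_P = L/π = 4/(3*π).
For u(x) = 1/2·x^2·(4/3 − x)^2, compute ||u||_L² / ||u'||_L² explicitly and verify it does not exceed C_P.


||u||_L² / ||u'||_L² = 2*sqrt(3)/9 < C_P = 4/(3*π).

u(x) = 1/2·x^2·(4/3 − x)^2, so u'(x) = 2*x*(3*x - 4)*(3*x - 2)/9.
u(x) = 1/2·x^2·(4/3 − x)^2 vanishes at x = 0 and x = 4/3, so u ∈ H^1_0(0, 4/3). Differentiate via the product rule and integrate the resulting polynomials term by term.
  ∫_0^4/3 u² dx = ∫_0^4/3 (x^8/4 - 4*x^7/3 + 8*x^6/3 - 64*x^5/27 + 64*x^4/81) dx. Term by term:
    ∫_0^4/3 x^8/4 dx = 65536/177147;  ∫_0^4/3 -4*x^7/3 dx = -32768/19683;  ∫_0^4/3 8*x^6/3 dx = 131072/45927;
    ∫_0^4/3 -64*x^5/27 dx = -131072/59049;  ∫_0^4/3 64*x^4/81 dx = 65536/98415.
  Sum: 65536/177147 − 32768/19683 + 131072/45927 − 131072/59049 + 65536/98415 = 32768/6200145.
  ∫_0^4/3 (u')² dx = ∫_0^4/3 (4*x^6 - 16*x^5 + 208*x^4/9 - 128*x^3/9 + 256*x^2/81) dx. Term by term:
    ∫_0^4/3 4*x^6 dx = 65536/15309;  ∫_0^4/3 -16*x^5 dx = -32768/2187;  ∫_0^4/3 208*x^4/9 dx = 212992/10935;
    ∫_0^4/3 -128*x^3/9 dx = -8192/729;  ∫_0^4/3 256*x^2/81 dx = 16384/6561.
  Sum: 65536/15309 − 32768/2187 + 212992/10935 − 8192/729 + 16384/6561 = 8192/229635.
∫_0^4/3 u² dx = 32768/6200145, so ||u||_L² = 128*sqrt(210)/25515.
∫_0^4/3 (u')² dx = 8192/229635, so ||u'||_L² = 64*sqrt(70)/2835.
Ratio ||u||_L² / ||u'||_L² = 2*sqrt(3)/9.
Sharp Poincaré constant on H^1_0(0, 4/3) is C_P = L/π = 4/(3*π), achieved by sin(3*π/4·x).
A polynomial bump cannot attain the sharp Poincaré constant (only the first sine eigenfunction does), so the ratio is strictly less than C_P, consistent with ||u||_L² ≤ C_P ||u'||_L².


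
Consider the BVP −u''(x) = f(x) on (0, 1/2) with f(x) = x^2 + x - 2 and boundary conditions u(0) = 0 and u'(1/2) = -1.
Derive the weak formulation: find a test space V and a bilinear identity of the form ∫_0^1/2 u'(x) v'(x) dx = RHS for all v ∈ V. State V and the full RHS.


V = {v ∈ H^1(0, 1/2) : v(0) = 0} (test functions vanish at x = 0 where u is specified); weak form: ∫_0^1/2 u'v' dx = ∫_0^1/2 (x^2 + x - 2) v dx − v(1/2) for all v ∈ V.

Multiply both sides by a test function v and integrate from 0 to 1/2:
  ∫_0^1/2 −u''(x) v(x) dx = ∫_0^1/2 f(x) v(x) dx.
Integrate the LHS by parts once:
  ∫_0^1/2 −u'' v dx = −[u'(x) v(x)]_0^1/2 + ∫_0^1/2 u'(x) v'(x) dx.
Thus ∫_0^1/2 u'(x) v'(x) dx = ∫_0^1/2 f(x) v(x) dx + [u'(x) v(x)]_0^1/2.
Choose V so that boundary terms are either known or forced to vanish.
Mixed BC: u(0) = 0 (Dirichlet) and u'(1/2) = -1 (Neumann). Define V = {v ∈ H^1(0, 1/2) : v(0) = 0}. Then [u' v]_0^1/2 = u'(1/2)·v(1/2) − u'(0)·0 = − v(1/2).
Weak formulation: find u (satisfying any essential BC) such that ∫_0^1/2 u'(x) v'(x) dx = ∫_0^1/2 f v dx − v(1/2) for all v ∈ V (Dirichlet at 0 absorbed into V; Neumann datum at x = 1/2 contributes the boundary term).
Substituting f(x) = x^2 + x - 2, the right-hand side is ∫_0^1/2 (x^2 + x - 2) v dx − v(1/2).


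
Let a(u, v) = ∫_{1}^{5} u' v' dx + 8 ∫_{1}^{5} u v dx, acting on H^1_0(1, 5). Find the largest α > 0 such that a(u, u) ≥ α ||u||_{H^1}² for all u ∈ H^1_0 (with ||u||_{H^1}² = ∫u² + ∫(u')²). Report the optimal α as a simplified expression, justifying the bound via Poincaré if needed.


α = 1

Coercivity of a(·,·) on H^1_0(1, 5) means a(u, u) ≥ α ||u||_{H^1}² for every u ∈ H^1_0.
The interval has length L = 4, and Poincaré/coercivity depend only on L. Here a(u, u) = ∫(u')² + (8)·∫u².
Here c = 8 ≥ 1, so a(u,u) = ∫(u')² + c∫u² ≥ ∫(u')² + ∫u² = ||u||_{H^1}², i.e. α = 1 works. No larger α is possible: a(u,u) ≥ α||u||_{H^1}² means (1−α)∫(u')² ≥ (α−c)∫u², and for the modes u_n = sin(nπ(x−x₀)/L) (x₀ the left endpoint) one has ∫u_n²/∫(u_n')² = (L/(nπ))² → 0, so a(u_n,u_n)/||u_n||_{H^1}² → 1. Hence the optimal constant is α = 1.
Therefore α = 1.


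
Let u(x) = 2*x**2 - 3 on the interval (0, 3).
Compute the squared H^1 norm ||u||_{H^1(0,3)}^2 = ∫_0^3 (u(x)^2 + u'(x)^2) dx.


||u||_{H^1}^2 = 1287/5

The H^1 norm (squared) on an interval (0, L) is
  ||u||_{H^1}^2 = ∫_0^L u(x)^2 dx + ∫_0^L u'(x)^2 dx.
Compute u'(x) = 4*x.
Then u(x)^2 = 4*x**4 - 12*x**2 + 9 and u'(x)^2 = 16*x**2.
Integrate each monomial from 0 to 3 using ∫_0^3 c·x^n dx = c·3^(n+1)/(n+1):
  ∫_0^3 u(x)^2 dx = ∫_0^3 (4*x^4 - 12*x^2 + 9) dx. Term by term:
    ∫_0^3 4*x^4 dx = 972/5;  ∫_0^3 -12*x^2 dx = -108;  ∫_0^3 9 dx = 27.
  Sum: 972/5 − 108 + 27 = 567/5.
  ∫_0^3 u'(x)^2 dx = ∫_0^3 (16*x^2) dx. Term by term:
    ∫_0^3 16*x^2 dx = 144.
Adding: ||u||_{H^1}^2 = 567/5 + 144 = 1287/5.


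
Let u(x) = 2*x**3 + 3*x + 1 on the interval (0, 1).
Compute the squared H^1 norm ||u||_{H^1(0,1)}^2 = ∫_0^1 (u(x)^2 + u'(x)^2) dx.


||u||_{H^1}^2 = 1371/35

The H^1 norm (squared) on an interval (0, L) is
  ||u||_{H^1}^2 = ∫_0^L u(x)^2 dx + ∫_0^L u'(x)^2 dx.
Compute u'(x) = 6*x**2 + 3.
Then u(x)^2 = 4*x**6 + 12*x**4 + 4*x**3 + 9*x**2 + 6*x + 1 and u'(x)^2 = 36*x**4 + 36*x**2 + 9.
Integrate each monomial from 0 to 1 using ∫_0^1 c·x^n dx = c·1^(n+1)/(n+1):
  ∫_0^1 u(x)^2 dx = ∫_0^1 (4*x^6 + 12*x^4 + 4*x^3 + 9*x^2 + 6*x + 1) dx. Term by term:
    ∫_0^1 4*x^6 dx = 4/7;  ∫_0^1 12*x^4 dx = 12/5;  ∫_0^1 4*x^3 dx = 1;
    ∫_0^1 9*x^2 dx = 3;  ∫_0^1 6*x dx = 3;  ∫_0^1 1 dx = 1.
  Sum: 4/7 + 12/5 + 1 + 3 + 3 + 1 = 384/35.
  ∫_0^1 u'(x)^2 dx = ∫_0^1 (36*x^4 + 36*x^2 + 9) dx. Term by term:
    ∫_0^1 36*x^4 dx = 36/5;  ∫_0^1 36*x^2 dx = 12;  ∫_0^1 9 dx = 9.
  Sum: 36/5 + 12 + 9 = 141/5.
Adding: ||u||_{H^1}^2 = 384/35 + 141/5 = 1371/35.


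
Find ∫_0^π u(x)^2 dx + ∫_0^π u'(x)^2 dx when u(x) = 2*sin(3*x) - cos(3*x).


||u||_{H^1(0,π)}^2 = 25*π

u'(x) = 3*sin(3*x) + 6*cos(3*x).
Expand u² and (u')² and integrate term by term on (0, π), using: for integers n ≥ 1, ∫_0^π sin²(nx) dx = ∫_0^π cos²(nx) dx = π/2; for n ≠ n', ∫_0^π sin(nx)sin(n'x) dx = ∫_0^π cos(nx)cos(n'x) dx = 0; and by product-to-sum, ∫_0^π sin(nx)cos(n'x) dx = ½∫_0^π [sin((n+n')x) + sin((n−n')x)] dx, which is 0 when n+n' is even and 2n/(n²−n'²) when n+n' is odd (it need not vanish on (0, π)).
  u² squared terms: (-1)²·∫cos(3x)² dx = 1·π/2 = π/2;  (2)²·∫sin(3x)² dx = 4·π/2 = 2*π.
  u² cross terms: 2·(-1)·(2)·∫cos(3x)·sin(3x) dx = -4·(0) = 0.
  So ∫_0^π u² dx = π/2 + 2*π + 0 = 5*π/2.
  (u')² squared terms: (3)²·∫sin(3x)² dx = 9·π/2 = 9*π/2;  (6)²·∫cos(3x)² dx = 36·π/2 = 18*π.
  (u')² cross terms: 2·(3)·(6)·∫sin(3x)·cos(3x) dx = 36·(0) = 0.
  So ∫_0^π (u')² dx = 9*π/2 + 18*π + 0 = 45*π/2.
||u||_{H^1}^2 = (5*π/2) + (45*π/2) = 25*π.


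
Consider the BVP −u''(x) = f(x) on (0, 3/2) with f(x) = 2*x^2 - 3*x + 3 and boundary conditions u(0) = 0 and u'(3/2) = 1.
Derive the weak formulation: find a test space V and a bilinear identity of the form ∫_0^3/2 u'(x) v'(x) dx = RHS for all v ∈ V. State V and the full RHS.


V = {v ∈ H^1(0, 3/2) : v(0) = 0} (test functions vanish at x = 0 where u is specified); weak form: ∫_0^3/2 u'v' dx = ∫_0^3/2 (2*x^2 - 3*x + 3) v dx + v(3/2) for all v ∈ V.

Multiply both sides by a test function v and integrate from 0 to 3/2:
  ∫_0^3/2 −u''(x) v(x) dx = ∫_0^3/2 f(x) v(x) dx.
Integrate the LHS by parts once:
  ∫_0^3/2 −u'' v dx = −[u'(x) v(x)]_0^3/2 + ∫_0^3/2 u'(x) v'(x) dx.
Thus ∫_0^3/2 u'(x) v'(x) dx = ∫_0^3/2 f(x) v(x) dx + [u'(x) v(x)]_0^3/2.
Choose V so that boundary terms are either known or forced to vanish.
Mixed BC: u(0) = 0 (Dirichlet) and u'(3/2) = 1 (Neumann). Define V = {v ∈ H^1(0, 3/2) : v(0) = 0}. Then [u' v]_0^3/2 = u'(3/2)·v(3/2) − u'(0)·0 = v(3/2).
Weak formulation: find u (satisfying any essential BC) such that ∫_0^3/2 u'(x) v'(x) dx = ∫_0^3/2 f v dx + v(3/2) for all v ∈ V (Dirichlet at 0 absorbed into V; Neumann datum at x = 3/2 contributes the boundary term).
Substituting f(x) = 2*x^2 - 3*x + 3, the right-hand side is ∫_0^3/2 (2*x^2 - 3*x + 3) v dx + v(3/2).


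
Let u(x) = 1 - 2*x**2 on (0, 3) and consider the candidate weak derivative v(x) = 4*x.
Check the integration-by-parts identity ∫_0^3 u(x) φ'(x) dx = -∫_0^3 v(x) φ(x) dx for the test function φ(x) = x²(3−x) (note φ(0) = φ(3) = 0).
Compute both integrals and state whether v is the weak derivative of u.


LHS = 243/5, RHS = -243/5. No, v is not the weak derivative of u.

u(x) = 1 - 2*x**2, classical derivative u'(x) = -4*x.
φ(x) = x²(3−x), so φ'(x) = 3*x*(2 - x).
Note φ(0) = φ(3) = 0, so the boundary term u·φ vanishes.
LHS = ∫_0^3 u(x) φ'(x) dx = ∫_0^3 (6*x^4 - 12*x^3 - 3*x^2 + 6*x) dx. Term by term:
  ∫_0^3 6*x^4 dx = 1458/5;  ∫_0^3 -12*x^3 dx = -243;  ∫_0^3 -3*x^2 dx = -27;
  ∫_0^3 6*x dx = 27.
Sum: 1458/5 − 243 − 27 + 27 = 243/5.
So LHS = 243/5.
∫_0^3 v(x) φ(x) dx = ∫_0^3 (-4*x^4 + 12*x^3) dx. Term by term:
  ∫_0^3 -4*x^4 dx = -972/5;  ∫_0^3 12*x^3 dx = 243.
Sum: -972/5 + 243 = 243/5.
So RHS = -∫_0^3 v(x) φ(x) dx = -243/5.
LHS − RHS = 486/5 ≠ 0, so the identity fails.
(For a valid weak derivative the identity must hold for EVERY test function, in particular this one. The failure shows v is NOT the weak derivative of u.)
Correct weak derivative would be u'(x) = -4*x.


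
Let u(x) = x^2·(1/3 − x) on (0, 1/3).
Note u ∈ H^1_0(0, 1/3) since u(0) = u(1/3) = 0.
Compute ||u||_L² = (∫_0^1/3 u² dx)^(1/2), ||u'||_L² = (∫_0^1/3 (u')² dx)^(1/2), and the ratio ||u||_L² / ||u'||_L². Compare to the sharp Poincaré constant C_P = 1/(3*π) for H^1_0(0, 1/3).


||u||_L² / ||u'||_L² = sqrt(14)/42 < C_P = 1/(3*π).

u(x) = x^2·(1/3 − x), so u'(x) = x*(2 - 9*x)/3.
u(x) = x^2·(1/3 − x) vanishes at x = 0 and x = 1/3, so u ∈ H^1_0(0, 1/3). Differentiate via the product rule and integrate the resulting polynomials term by term.
  ∫_0^1/3 u² dx = ∫_0^1/3 (x^6 - 2*x^5/3 + x^4/9) dx. Term by term:
    ∫_0^1/3 x^6 dx = 1/15309;  ∫_0^1/3 -2*x^5/3 dx = -1/6561;  ∫_0^1/3 x^4/9 dx = 1/10935.
  Sum: 1/15309 − 1/6561 + 1/10935 = 1/229635.
  ∫_0^1/3 (u')² dx = ∫_0^1/3 (9*x^4 - 4*x^3 + 4*x^2/9) dx. Term by term:
    ∫_0^1/3 9*x^4 dx = 1/135;  ∫_0^1/3 -4*x^3 dx = -1/81;  ∫_0^1/3 4*x^2/9 dx = 4/729.
  Sum: 1/135 − 1/81 + 4/729 = 2/3645.
∫_0^1/3 u² dx = 1/229635, so ||u||_L² = sqrt(35)/2835.
∫_0^1/3 (u')² dx = 2/3645, so ||u'||_L² = sqrt(10)/135.
Ratio ||u||_L² / ||u'||_L² = sqrt(14)/42.
Sharp Poincaré constant on H^1_0(0, 1/3) is C_P = L/π = 1/(3*π), achieved by sin(3*π·x).
A polynomial bump cannot attain the sharp Poincaré constant (only the first sine eigenfunction does), so the ratio is strictly less than C_P, consistent with ||u||_L² ≤ C_P ||u'||_L².


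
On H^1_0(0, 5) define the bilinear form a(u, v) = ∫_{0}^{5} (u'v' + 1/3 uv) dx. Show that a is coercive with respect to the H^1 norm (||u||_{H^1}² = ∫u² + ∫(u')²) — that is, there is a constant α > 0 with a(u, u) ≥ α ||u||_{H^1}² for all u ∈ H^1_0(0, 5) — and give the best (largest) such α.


α = (25/3 + π^2)/(π^2 + 25)

Coercivity of a(·,·) on H^1_0(0, 5) means a(u, u) ≥ α ||u||_{H^1}² for every u ∈ H^1_0.
The interval has length L = 5, and Poincaré/coercivity depend only on L. Here a(u, u) = ∫(u')² + (1/3)·∫u².
Here 0 < c = 1/3 < 1. The condition a(u,u) ≥ α||u||_{H^1}² reads (1−α)∫(u')² ≥ (α−c)∫u². Any admissible α is ≤ 1 (rapidly oscillating u have ∫u²/∫(u')² → 0), and α = 1 would force 0 ≥ (1−c)∫u², impossible since c < 1; so 1−α > 0. By the sharp Poincaré inequality on H^1_0 of an interval of length L, ∫(u')² ≥ (π/L)²∫u² with equality for the first sine mode sin(π(x−x₀)/L) (x₀ the left endpoint), so the inequality holds for all u iff (1−α)(π/L)² ≥ α − c, i.e. α ≤ ((π/L)² + c)/((π/L)² + 1) = (1 + c(L/π)²)/(1 + (L/π)²). With (π/L)² = π^2/25 and c = 1/3, the largest admissible constant is α = ((π/L)² + c)/((π/L)² + 1).
Simplifying, α = (25/3 + π^2)/(π^2 + 25).


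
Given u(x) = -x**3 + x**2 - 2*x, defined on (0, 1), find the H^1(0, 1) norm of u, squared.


||u||_{H^1}^2 = 554/105

The H^1 norm (squared) on an interval (0, L) is
  ||u||_{H^1}^2 = ∫_0^L u(x)^2 dx + ∫_0^L u'(x)^2 dx.
Compute u'(x) = -3*x**2 + 2*x - 2.
Then u(x)^2 = x**6 - 2*x**5 + 5*x**4 - 4*x**3 + 4*x**2 and u'(x)^2 = 9*x**4 - 12*x**3 + 16*x**2 - 8*x + 4.
Integrate each monomial from 0 to 1 using ∫_0^1 c·x^n dx = c·1^(n+1)/(n+1):
  ∫_0^1 u(x)^2 dx = ∫_0^1 (x^6 - 2*x^5 + 5*x^4 - 4*x^3 + 4*x^2) dx. Term by term:
    ∫_0^1 x^6 dx = 1/7;  ∫_0^1 -2*x^5 dx = -1/3;  ∫_0^1 5*x^4 dx = 1;
    ∫_0^1 -4*x^3 dx = -1;  ∫_0^1 4*x^2 dx = 4/3.
  Sum: 1/7 − 1/3 + 1 − 1 + 4/3 = 8/7.
  ∫_0^1 u'(x)^2 dx = ∫_0^1 (9*x^4 - 12*x^3 + 16*x^2 - 8*x + 4) dx. Term by term:
    ∫_0^1 9*x^4 dx = 9/5;  ∫_0^1 -12*x^3 dx = -3;  ∫_0^1 16*x^2 dx = 16/3;
    ∫_0^1 -8*x dx = -4;  ∫_0^1 4 dx = 4.
  Sum: 9/5 − 3 + 16/3 − 4 + 4 = 62/15.
Adding: ||u||_{H^1}^2 = 8/7 + 62/15 = 554/105.


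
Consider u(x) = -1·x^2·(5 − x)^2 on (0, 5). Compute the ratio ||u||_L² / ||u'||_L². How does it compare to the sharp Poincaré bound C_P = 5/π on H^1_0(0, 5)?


||u||_L² / ||u'||_L² = 5*sqrt(3)/6 < C_P = 5/π.

u(x) = -1·x^2·(5 − x)^2, so u'(x) = 2*x*(x*(5 - x) - (x - 5)^2).
u(x) = -1·x^2·(5 − x)^2 vanishes at x = 0 and x = 5, so u ∈ H^1_0(0, 5). Differentiate via the product rule and integrate the resulting polynomials term by term.
  ∫_0^5 u² dx = ∫_0^5 (x^8 - 20*x^7 + 150*x^6 - 500*x^5 + 625*x^4) dx. Term by term:
    ∫_0^5 x^8 dx = 1953125/9;  ∫_0^5 -20*x^7 dx = -1953125/2;  ∫_0^5 150*x^6 dx = 11718750/7;
    ∫_0^5 -500*x^5 dx = -3906250/3;  ∫_0^5 625*x^4 dx = 390625.
  Sum: 1953125/9 − 1953125/2 + 11718750/7 − 3906250/3 + 390625 = 390625/126.
  ∫_0^5 (u')² dx = ∫_0^5 (16*x^6 - 240*x^5 + 1300*x^4 - 3000*x^3 + 2500*x^2) dx. Term by term:
    ∫_0^5 16*x^6 dx = 1250000/7;  ∫_0^5 -240*x^5 dx = -625000;  ∫_0^5 1300*x^4 dx = 812500;
    ∫_0^5 -3000*x^3 dx = -468750;  ∫_0^5 2500*x^2 dx = 312500/3.
  Sum: 1250000/7 − 625000 + 812500 − 468750 + 312500/3 = 31250/21.
∫_0^5 u² dx = 390625/126, so ||u||_L² = 625*sqrt(14)/42.
∫_0^5 (u')² dx = 31250/21, so ||u'||_L² = 125*sqrt(42)/21.
Ratio ||u||_L² / ||u'||_L² = 5*sqrt(3)/6.
Sharp Poincaré constant on H^1_0(0, 5) is C_P = L/π = 5/π, achieved by sin(π/5·x).
A polynomial bump cannot attain the sharp Poincaré constant (only the first sine eigenfunction does), so the ratio is strictly less than C_P, consistent with ||u||_L² ≤ C_P ||u'||_L².


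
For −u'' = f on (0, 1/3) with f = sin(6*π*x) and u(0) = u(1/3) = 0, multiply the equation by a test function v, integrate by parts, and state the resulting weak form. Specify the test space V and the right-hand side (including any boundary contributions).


V = H^1_0(0, 1/3) (so v(0) = v(1/3) = 0); weak form: ∫_0^1/3 u'v' dx = ∫_0^1/3 (sin(6*π*x)) v dx for all v ∈ V.

Multiply both sides by a test function v and integrate from 0 to 1/3:
  ∫_0^1/3 −u''(x) v(x) dx = ∫_0^1/3 f(x) v(x) dx.
Integrate the LHS by parts once:
  ∫_0^1/3 −u'' v dx = −[u'(x) v(x)]_0^1/3 + ∫_0^1/3 u'(x) v'(x) dx.
Thus ∫_0^1/3 u'(x) v'(x) dx = ∫_0^1/3 f(x) v(x) dx + [u'(x) v(x)]_0^1/3.
Choose V so that boundary terms are either known or forced to vanish.
u is Dirichlet: u(0) = u(1/3) = 0. Let V = H^1_0(0, 1/3); then v(0) = v(1/3) = 0, and [u' v]_0^1/3 = 0.
Weak formulation: find u (satisfying any essential BC) such that ∫_0^1/3 u'(x) v'(x) dx = ∫_0^1/3 f v dx for all v ∈ V.
Substituting f(x) = sin(6*π*x), the right-hand side is ∫_0^1/3 (sin(6*π*x)) v dx.


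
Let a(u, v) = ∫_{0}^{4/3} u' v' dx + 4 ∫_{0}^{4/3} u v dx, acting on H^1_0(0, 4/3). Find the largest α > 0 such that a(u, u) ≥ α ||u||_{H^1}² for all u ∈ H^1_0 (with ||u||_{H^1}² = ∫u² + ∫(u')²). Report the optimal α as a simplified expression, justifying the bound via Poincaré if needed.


α = 1

Coercivity of a(·,·) on H^1_0(0, 4/3) means a(u, u) ≥ α ||u||_{H^1}² for every u ∈ H^1_0.
The interval has length L = 4/3, and Poincaré/coercivity depend only on L. Here a(u, u) = ∫(u')² + (4)·∫u².
Here c = 4 ≥ 1, so a(u,u) = ∫(u')² + c∫u² ≥ ∫(u')² + ∫u² = ||u||_{H^1}², i.e. α = 1 works. No larger α is possible: a(u,u) ≥ α||u||_{H^1}² means (1−α)∫(u')² ≥ (α−c)∫u², and for the modes u_n = sin(nπ(x−x₀)/L) (x₀ the left endpoint) one has ∫u_n²/∫(u_n')² = (L/(nπ))² → 0, so a(u_n,u_n)/||u_n||_{H^1}² → 1. Hence the optimal constant is α = 1.
Therefore α = 1.


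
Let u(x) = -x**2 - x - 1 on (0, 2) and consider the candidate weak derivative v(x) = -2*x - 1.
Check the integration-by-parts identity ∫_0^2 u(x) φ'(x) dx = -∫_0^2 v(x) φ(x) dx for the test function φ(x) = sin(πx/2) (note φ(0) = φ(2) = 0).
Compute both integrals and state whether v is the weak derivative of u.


LHS = 12/π, RHS = 12/π. Yes, v = u' weakly.

u(x) = -x**2 - x - 1, classical derivative u'(x) = -2*x - 1.
φ(x) = sin(πx/2), so φ'(x) = π*cos(π*x/2)/2.
Note φ(0) = φ(2) = 0, so the boundary term u·φ vanishes.
LHS = ∫_0^2 u(x) φ'(x) dx = ∫_0^2 (-π*x^2*cos(π*x/2)/2 - π*x*cos(π*x/2)/2 - π*cos(π*x/2)/2) dx. Term by term:
  ∫_0^2 -π*cos(π*x/2)/2 dx = 0;  ∫_0^2 -π*x*cos(π*x/2)/2 dx = 4/π;  ∫_0^2 -π*x^2*cos(π*x/2)/2 dx = 8/π.
Sum: 0 + 4/π + 8/π = 12/π.
So LHS = 12/π.
∫_0^2 v(x) φ(x) dx = ∫_0^2 (-2*x*sin(π*x/2) - sin(π*x/2)) dx. Term by term:
  ∫_0^2 -sin(π*x/2) dx = -4/π;  ∫_0^2 -2*x*sin(π*x/2) dx = -8/π.
Sum: -4/π − 8/π = -12/π.
So RHS = -∫_0^2 v(x) φ(x) dx = 12/π.
LHS = RHS, so the identity holds for this test φ.
Moreover u is smooth here and v(x) = u'(x) = -2*x - 1 pointwise, so the identity holds for every test function. Hence v is the weak derivative of u.


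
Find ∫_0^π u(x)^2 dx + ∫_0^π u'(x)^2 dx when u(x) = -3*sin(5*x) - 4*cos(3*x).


||u||_{H^1(0,π)}^2 = 197*π

u'(x) = 12*sin(3*x) - 15*cos(5*x).
Expand u² and (u')² and integrate term by term on (0, π), using: for integers n ≥ 1, ∫_0^π sin²(nx) dx = ∫_0^π cos²(nx) dx = π/2; for n ≠ n', ∫_0^π sin(nx)sin(n'x) dx = ∫_0^π cos(nx)cos(n'x) dx = 0; and by product-to-sum, ∫_0^π sin(nx)cos(n'x) dx = ½∫_0^π [sin((n+n')x) + sin((n−n')x)] dx, which is 0 when n+n' is even and 2n/(n²−n'²) when n+n' is odd (it need not vanish on (0, π)).
  u² squared terms: (-4)²·∫cos(3x)² dx = 16·π/2 = 8*π;  (-3)²·∫sin(5x)² dx = 9·π/2 = 9*π/2.
  u² cross terms: 2·(-4)·(-3)·∫cos(3x)·sin(5x) dx = 24·(0) = 0.
  So ∫_0^π u² dx = 8*π + 9*π/2 + 0 = 25*π/2.
  (u')² squared terms: (-15)²·∫cos(5x)² dx = 225·π/2 = 225*π/2;  (12)²·∫sin(3x)² dx = 144·π/2 = 72*π.
  (u')² cross terms: 2·(-15)·(12)·∫cos(5x)·sin(3x) dx = -360·(0) = 0.
  So ∫_0^π (u')² dx = 225*π/2 + 72*π + 0 = 369*π/2.
||u||_{H^1}^2 = (25*π/2) + (369*π/2) = 197*π.


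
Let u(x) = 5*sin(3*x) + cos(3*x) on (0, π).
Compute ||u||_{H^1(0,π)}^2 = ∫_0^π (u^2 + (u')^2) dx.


||u||_{H^1(0,π)}^2 = 130*π

u'(x) = -3*sin(3*x) + 15*cos(3*x).
Expand u² and (u')² and integrate term by term on (0, π), using: for integers n ≥ 1, ∫_0^π sin²(nx) dx = ∫_0^π cos²(nx) dx = π/2; for n ≠ n', ∫_0^π sin(nx)sin(n'x) dx = ∫_0^π cos(nx)cos(n'x) dx = 0; and by product-to-sum, ∫_0^π sin(nx)cos(n'x) dx = ½∫_0^π [sin((n+n')x) + sin((n−n')x)] dx, which is 0 when n+n' is even and 2n/(n²−n'²) when n+n' is odd (it need not vanish on (0, π)).
  u² squared terms: (5)²·∫sin(3x)² dx = 25·π/2 = 25*π/2;  (1)²·∫cos(3x)² dx = 1·π/2 = π/2.
  u² cross terms: 2·(5)·(1)·∫sin(3x)·cos(3x) dx = 10·(0) = 0.
  So ∫_0^π u² dx = 25*π/2 + π/2 + 0 = 13*π.
  (u')² squared terms: (-3)²·∫sin(3x)² dx = 9·π/2 = 9*π/2;  (15)²·∫cos(3x)² dx = 225·π/2 = 225*π/2.
  (u')² cross terms: 2·(-3)·(15)·∫sin(3x)·cos(3x) dx = -90·(0) = 0.
  So ∫_0^π (u')² dx = 9*π/2 + 225*π/2 + 0 = 117*π.
||u||_{H^1}^2 = (13*π) + (117*π) = 130*π.


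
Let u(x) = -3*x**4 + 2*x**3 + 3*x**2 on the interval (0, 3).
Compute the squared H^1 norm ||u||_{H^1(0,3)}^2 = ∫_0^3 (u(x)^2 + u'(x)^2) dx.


||u||_{H^1}^2 = 2197287/70

The H^1 norm (squared) on an interval (0, L) is
  ||u||_{H^1}^2 = ∫_0^L u(x)^2 dx + ∫_0^L u'(x)^2 dx.
Compute u'(x) = -12*x**3 + 6*x**2 + 6*x.
Then u(x)^2 = 9*x**8 - 12*x**7 - 14*x**6 + 12*x**5 + 9*x**4 and u'(x)^2 = 144*x**6 - 144*x**5 - 108*x**4 + 72*x**3 + 36*x**2.
Integrate each monomial from 0 to 3 using ∫_0^3 c·x^n dx = c·3^(n+1)/(n+1):
  ∫_0^3 u(x)^2 dx = ∫_0^3 (9*x^8 - 12*x^7 - 14*x^6 + 12*x^5 + 9*x^4) dx. Term by term:
    ∫_0^3 9*x^8 dx = 19683;  ∫_0^3 -12*x^7 dx = -19683/2;  ∫_0^3 -14*x^6 dx = -4374;
    ∫_0^3 12*x^5 dx = 1458;  ∫_0^3 9*x^4 dx = 2187/5.
  Sum: 19683 − 19683/2 − 4374 + 1458 + 2187/5 = 73629/10.
  ∫_0^3 u'(x)^2 dx = ∫_0^3 (144*x^6 - 144*x^5 - 108*x^4 + 72*x^3 + 36*x^2) dx. Term by term:
    ∫_0^3 144*x^6 dx = 314928/7;  ∫_0^3 -144*x^5 dx = -17496;  ∫_0^3 -108*x^4 dx = -26244/5;
    ∫_0^3 72*x^3 dx = 1458;  ∫_0^3 36*x^2 dx = 324.
  Sum: 314928/7 − 17496 − 26244/5 + 1458 + 324 = 840942/35.
Adding: ||u||_{H^1}^2 = 73629/10 + 840942/35 = 2197287/70.


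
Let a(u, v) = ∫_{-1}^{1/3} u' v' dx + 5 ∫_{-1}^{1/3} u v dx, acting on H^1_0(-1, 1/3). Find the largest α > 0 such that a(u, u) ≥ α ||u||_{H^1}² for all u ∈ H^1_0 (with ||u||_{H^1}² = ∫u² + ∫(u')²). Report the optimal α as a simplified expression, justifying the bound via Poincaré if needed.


α = 1

Coercivity of a(·,·) on H^1_0(-1, 1/3) means a(u, u) ≥ α ||u||_{H^1}² for every u ∈ H^1_0.
The interval has length L = 4/3, and Poincaré/coercivity depend only on L. Here a(u, u) = ∫(u')² + (5)·∫u².
Here c = 5 ≥ 1, so a(u,u) = ∫(u')² + c∫u² ≥ ∫(u')² + ∫u² = ||u||_{H^1}², i.e. α = 1 works. No larger α is possible: a(u,u) ≥ α||u||_{H^1}² means (1−α)∫(u')² ≥ (α−c)∫u², and for the modes u_n = sin(nπ(x−x₀)/L) (x₀ the left endpoint) one has ∫u_n²/∫(u_n')² = (L/(nπ))² → 0, so a(u_n,u_n)/||u_n||_{H^1}² → 1. Hence the optimal constant is α = 1.
Therefore α = 1.


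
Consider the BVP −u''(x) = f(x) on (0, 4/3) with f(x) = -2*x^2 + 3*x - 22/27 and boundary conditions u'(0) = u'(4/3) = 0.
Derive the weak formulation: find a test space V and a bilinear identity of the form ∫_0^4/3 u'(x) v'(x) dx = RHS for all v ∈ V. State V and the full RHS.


V = H^1(0, 4/3) (no boundary constraint on v; u is determined up to an additive constant); weak form: ∫_0^4/3 u'v' dx = ∫_0^4/3 (-2*x^2 + 3*x - 22/27) v dx for all v ∈ V.

Multiply both sides by a test function v and integrate from 0 to 4/3:
  ∫_0^4/3 −u''(x) v(x) dx = ∫_0^4/3 f(x) v(x) dx.
Integrate the LHS by parts once:
  ∫_0^4/3 −u'' v dx = −[u'(x) v(x)]_0^4/3 + ∫_0^4/3 u'(x) v'(x) dx.
Thus ∫_0^4/3 u'(x) v'(x) dx = ∫_0^4/3 f(x) v(x) dx + [u'(x) v(x)]_0^4/3.
Choose V so that boundary terms are either known or forced to vanish.
u has homogeneous Neumann: u'(0) = u'(4/3) = 0. So [u' v]_0^4/3 = 0·v(4/3) − 0·v(0) = 0 for any v; take V = H^1(0, 4/3).
Weak formulation: find u (satisfying any essential BC) such that ∫_0^4/3 u'(x) v'(x) dx = ∫_0^4/3 f v dx for all v ∈ V (homogeneous Neumann, so boundary terms vanish).
Substituting f(x) = -2*x^2 + 3*x - 22/27, the right-hand side is ∫_0^4/3 (-2*x^2 + 3*x - 22/27) v dx.
Compatibility check (pure Neumann): taking v ≡ 1 ∈ V gives 0 = ∫_0^4/3 f dx + (0) − (0), i.e. ∫_0^4/3 f dx must equal u'(0) − u'(4/3) = 0. Indeed ∫_0^4/3 (-2*x^2 + 3*x - 22/27) dx = 0, so the data are compatible. The solution is then unique only up to an additive constant (fix it e.g. by requiring ∫_0^4/3 u dx = 0).


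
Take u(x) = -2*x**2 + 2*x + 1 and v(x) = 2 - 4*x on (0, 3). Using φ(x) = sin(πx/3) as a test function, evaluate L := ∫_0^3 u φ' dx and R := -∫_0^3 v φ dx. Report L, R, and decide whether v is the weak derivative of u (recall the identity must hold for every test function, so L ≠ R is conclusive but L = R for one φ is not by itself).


LHS = 24/π, RHS = 24/π. Yes, v = u' weakly.

u(x) = -2*x**2 + 2*x + 1, classical derivative u'(x) = 2 - 4*x.
φ(x) = sin(πx/3), so φ'(x) = π*cos(π*x/3)/3.
Note φ(0) = φ(3) = 0, so the boundary term u·φ vanishes.
LHS = ∫_0^3 u(x) φ'(x) dx = ∫_0^3 (-2*π*x^2*cos(π*x/3)/3 + 2*π*x*cos(π*x/3)/3 + π*cos(π*x/3)/3) dx. Term by term:
  ∫_0^3 π*cos(π*x/3)/3 dx = 0;  ∫_0^3 -2*π*x^2*cos(π*x/3)/3 dx = 36/π;  ∫_0^3 2*π*x*cos(π*x/3)/3 dx = -12/π.
Sum: 0 + 36/π − 12/π = 24/π.
So LHS = 24/π.
∫_0^3 v(x) φ(x) dx = ∫_0^3 (-4*x*sin(π*x/3) + 2*sin(π*x/3)) dx. Term by term:
  ∫_0^3 2*sin(π*x/3) dx = 12/π;  ∫_0^3 -4*x*sin(π*x/3) dx = -36/π.
Sum: 12/π − 36/π = -24/π.
So RHS = -∫_0^3 v(x) φ(x) dx = 24/π.
LHS = RHS, so the identity holds for this test φ.
Moreover u is smooth here and v(x) = u'(x) = 2 - 4*x pointwise, so the identity holds for every test function. Hence v is the weak derivative of u.


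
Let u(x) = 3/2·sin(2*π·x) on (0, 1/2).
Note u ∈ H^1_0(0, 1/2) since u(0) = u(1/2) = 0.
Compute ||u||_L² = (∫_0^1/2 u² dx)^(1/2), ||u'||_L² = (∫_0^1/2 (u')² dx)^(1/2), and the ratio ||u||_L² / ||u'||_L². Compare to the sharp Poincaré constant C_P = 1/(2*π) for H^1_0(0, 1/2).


||u||_L² / ||u'||_L² = 1/(2*π) = C_P.

u(x) = 3/2·sin(2*π·x), so u'(x) = 3*π*cos(2*π*x).
Writing u(x) = A·sin(kπx/L) with A = 3/2 and k = 1, use ∫_0^L sin²(kπx/L) dx = L/2 and ∫_0^L cos²(kπx/L) dx = L/2.
u² = 9/4·sin²(2*π·x) and (u')² = 9*π^2·cos²(2*π·x), and each of sin², cos² integrates to L/2 = 1/4 over (0, 1/2).
∫_0^1/2 u² dx = 9/16, so ||u||_L² = 3/4.
∫_0^1/2 (u')² dx = 9*π^2/4, so ||u'||_L² = 3*π/2.
Ratio ||u||_L² / ||u'||_L² = 1/(2*π).
Sharp Poincaré constant on H^1_0(0, 1/2) is C_P = L/π = 1/(2*π), achieved by sin(2*π·x).
This is the k = 1 eigenfunction (up to amplitude), so the ratio equals the sharp Poincaré constant exactly.


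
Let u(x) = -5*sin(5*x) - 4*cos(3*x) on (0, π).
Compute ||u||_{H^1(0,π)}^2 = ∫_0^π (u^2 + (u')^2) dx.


||u||_{H^1(0,π)}^2 = 405*π

u'(x) = 12*sin(3*x) - 25*cos(5*x).
Expand u² and (u')² and integrate term by term on (0, π), using: for integers n ≥ 1, ∫_0^π sin²(nx) dx = ∫_0^π cos²(nx) dx = π/2; for n ≠ n', ∫_0^π sin(nx)sin(n'x) dx = ∫_0^π cos(nx)cos(n'x) dx = 0; and by product-to-sum, ∫_0^π sin(nx)cos(n'x) dx = ½∫_0^π [sin((n+n')x) + sin((n−n')x)] dx, which is 0 when n+n' is even and 2n/(n²−n'²) when n+n' is odd (it need not vanish on (0, π)).
  u² squared terms: (-5)²·∫sin(5x)² dx = 25·π/2 = 25*π/2;  (-4)²·∫cos(3x)² dx = 16·π/2 = 8*π.
  u² cross terms: 2·(-5)·(-4)·∫sin(5x)·cos(3x) dx = 40·(0) = 0.
  So ∫_0^π u² dx = 25*π/2 + 8*π + 0 = 41*π/2.
  (u')² squared terms: (-25)²·∫cos(5x)² dx = 625·π/2 = 625*π/2;  (12)²·∫sin(3x)² dx = 144·π/2 = 72*π.
  (u')² cross terms: 2·(-25)·(12)·∫cos(5x)·sin(3x) dx = -600·(0) = 0.
  So ∫_0^π (u')² dx = 625*π/2 + 72*π + 0 = 769*π/2.
||u||_{H^1}^2 = (41*π/2) + (769*π/2) = 405*π.


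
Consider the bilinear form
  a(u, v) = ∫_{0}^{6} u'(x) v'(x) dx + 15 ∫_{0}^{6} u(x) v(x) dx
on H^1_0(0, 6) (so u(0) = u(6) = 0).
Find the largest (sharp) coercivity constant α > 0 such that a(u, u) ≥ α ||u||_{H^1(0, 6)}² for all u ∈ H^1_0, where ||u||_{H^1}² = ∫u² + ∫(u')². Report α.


α = 1

Coercivity of a(·,·) on H^1_0(0, 6) means a(u, u) ≥ α ||u||_{H^1}² for every u ∈ H^1_0.
The interval has length L = 6, and Poincaré/coercivity depend only on L. Here a(u, u) = ∫(u')² + (15)·∫u².
Here c = 15 ≥ 1, so a(u,u) = ∫(u')² + c∫u² ≥ ∫(u')² + ∫u² = ||u||_{H^1}², i.e. α = 1 works. No larger α is possible: a(u,u) ≥ α||u||_{H^1}² means (1−α)∫(u')² ≥ (α−c)∫u², and for the modes u_n = sin(nπ(x−x₀)/L) (x₀ the left endpoint) one has ∫u_n²/∫(u_n')² = (L/(nπ))² → 0, so a(u_n,u_n)/||u_n||_{H^1}² → 1. Hence the optimal constant is α = 1.
Therefore α = 1.


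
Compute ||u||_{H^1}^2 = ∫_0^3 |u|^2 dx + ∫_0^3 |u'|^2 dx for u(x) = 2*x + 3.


||u||_{H^1}^2 = 129

The H^1 norm (squared) on an interval (0, L) is
  ||u||_{H^1}^2 = ∫_0^L u(x)^2 dx + ∫_0^L u'(x)^2 dx.
Compute u'(x) = 2.
Then u(x)^2 = 4*x**2 + 12*x + 9 and u'(x)^2 = 4.
Integrate each monomial from 0 to 3 using ∫_0^3 c·x^n dx = c·3^(n+1)/(n+1):
  ∫_0^3 u(x)^2 dx = ∫_0^3 (4*x^2 + 12*x + 9) dx. Term by term:
    ∫_0^3 4*x^2 dx = 36;  ∫_0^3 12*x dx = 54;  ∫_0^3 9 dx = 27.
  Sum: 36 + 54 + 27 = 117.
  ∫_0^3 u'(x)^2 dx = ∫_0^3 (4) dx. Term by term:
    ∫_0^3 4 dx = 12.
Adding: ||u||_{H^1}^2 = 117 + 12 = 129.


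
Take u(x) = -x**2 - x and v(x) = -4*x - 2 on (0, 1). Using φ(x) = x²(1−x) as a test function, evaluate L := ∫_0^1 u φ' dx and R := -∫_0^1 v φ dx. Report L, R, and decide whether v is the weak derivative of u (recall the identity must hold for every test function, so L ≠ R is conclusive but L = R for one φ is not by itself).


LHS = 11/60, RHS = 11/30. No, v is not the weak derivative of u.

u(x) = -x**2 - x, classical derivative u'(x) = -2*x - 1.
φ(x) = x²(1−x), so φ'(x) = x*(2 - 3*x).
Note φ(0) = φ(1) = 0, so the boundary term u·φ vanishes.
LHS = ∫_0^1 u(x) φ'(x) dx = ∫_0^1 (3*x^4 + x^3 - 2*x^2) dx. Term by term:
  ∫_0^1 3*x^4 dx = 3/5;  ∫_0^1 x^3 dx = 1/4;  ∫_0^1 -2*x^2 dx = -2/3.
Sum: 3/5 + 1/4 − 2/3 = 11/60.
So LHS = 11/60.
∫_0^1 v(x) φ(x) dx = ∫_0^1 (4*x^4 - 2*x^3 - 2*x^2) dx. Term by term:
  ∫_0^1 4*x^4 dx = 4/5;  ∫_0^1 -2*x^3 dx = -1/2;  ∫_0^1 -2*x^2 dx = -2/3.
Sum: 4/5 − 1/2 − 2/3 = -11/30.
So RHS = -∫_0^1 v(x) φ(x) dx = 11/30.
LHS − RHS = -11/60 ≠ 0, so the identity fails.
(For a valid weak derivative the identity must hold for EVERY test function, in particular this one. The failure shows v is NOT the weak derivative of u.)
Correct weak derivative would be u'(x) = -2*x - 1.


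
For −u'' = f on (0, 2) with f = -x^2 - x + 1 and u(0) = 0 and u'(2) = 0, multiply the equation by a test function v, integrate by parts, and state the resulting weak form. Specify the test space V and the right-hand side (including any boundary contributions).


V = {v ∈ H^1(0, 2) : v(0) = 0} (test functions vanish at x = 0 where u is specified); weak form: ∫_0^2 u'v' dx = ∫_0^2 (-x^2 - x + 1) v dx for all v ∈ V.

Multiply both sides by a test function v and integrate from 0 to 2:
  ∫_0^2 −u''(x) v(x) dx = ∫_0^2 f(x) v(x) dx.
Integrate the LHS by parts once:
  ∫_0^2 −u'' v dx = −[u'(x) v(x)]_0^2 + ∫_0^2 u'(x) v'(x) dx.
Thus ∫_0^2 u'(x) v'(x) dx = ∫_0^2 f(x) v(x) dx + [u'(x) v(x)]_0^2.
Choose V so that boundary terms are either known or forced to vanish.
Mixed BC: u(0) = 0 (Dirichlet) and u'(2) = 0 (Neumann). Define V = {v ∈ H^1(0, 2) : v(0) = 0}. Then [u' v]_0^2 = u'(2)·v(2) − u'(0)·0 = 0.
Weak formulation: find u (satisfying any essential BC) such that ∫_0^2 u'(x) v'(x) dx = ∫_0^2 f v dx for all v ∈ V (Dirichlet at 0 absorbed into V; the Neumann datum at x = 2 is zero, so no boundary term remains).
Substituting f(x) = -x^2 - x + 1, the right-hand side is ∫_0^2 (-x^2 - x + 1) v dx.


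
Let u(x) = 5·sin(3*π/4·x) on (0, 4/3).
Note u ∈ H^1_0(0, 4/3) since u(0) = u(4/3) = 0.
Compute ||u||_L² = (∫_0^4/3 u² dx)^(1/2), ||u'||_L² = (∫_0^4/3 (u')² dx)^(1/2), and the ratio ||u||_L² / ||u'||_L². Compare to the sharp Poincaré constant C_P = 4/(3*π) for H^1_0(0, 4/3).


||u||_L² / ||u'||_L² = 4/(3*π) = C_P.

u(x) = 5·sin(3*π/4·x), so u'(x) = 15*π*cos(3*π*x/4)/4.
Writing u(x) = A·sin(kπx/L) with A = 5 and k = 1, use ∫_0^L sin²(kπx/L) dx = L/2 and ∫_0^L cos²(kπx/L) dx = L/2.
u² = 25·sin²(3*π/4·x) and (u')² = 225*π^2/16·cos²(3*π/4·x), and each of sin², cos² integrates to L/2 = 2/3 over (0, 4/3).
∫_0^4/3 u² dx = 50/3, so ||u||_L² = 5*sqrt(6)/3.
∫_0^4/3 (u')² dx = 75*π^2/8, so ||u'||_L² = 5*sqrt(6)*π/4.
Ratio ||u||_L² / ||u'||_L² = 4/(3*π).
Sharp Poincaré constant on H^1_0(0, 4/3) is C_P = L/π = 4/(3*π), achieved by sin(3*π/4·x).
This is the k = 1 eigenfunction (up to amplitude), so the ratio equals the sharp Poincaré constant exactly.
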